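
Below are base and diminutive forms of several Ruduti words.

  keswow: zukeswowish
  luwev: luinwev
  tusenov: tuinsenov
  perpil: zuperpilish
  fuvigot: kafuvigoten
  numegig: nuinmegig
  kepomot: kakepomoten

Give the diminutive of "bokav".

tusenov and kepomot both have last vowel 'o' yet inflect differently (tuinsenov, kakepomoten), so the last vowel is not what conditions the rule; the final letter is.
"bokav" ends in -v. The stems ending in -v (tusenov → tuinsenov, luwev → luinwev) insert -in- after the first vowel.
The other patterns: stems ending in -t add ka- … -en around the stem; stems ending in -l or -w add zu- … -ish around the stem.
So bokav → boinkav.

boinkav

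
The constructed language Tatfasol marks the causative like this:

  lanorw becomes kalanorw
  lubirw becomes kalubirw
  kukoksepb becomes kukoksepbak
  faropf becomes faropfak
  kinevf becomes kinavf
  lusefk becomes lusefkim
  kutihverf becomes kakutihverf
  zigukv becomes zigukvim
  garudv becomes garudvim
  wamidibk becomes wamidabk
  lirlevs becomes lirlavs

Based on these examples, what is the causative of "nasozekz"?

"nasozekz" has second-to-last letter 'k'. The one such stem in the data (zigukv → zigukvim) adds -im, so the same rule applies.
So nasozekz → nasozekzim.

nasozekzim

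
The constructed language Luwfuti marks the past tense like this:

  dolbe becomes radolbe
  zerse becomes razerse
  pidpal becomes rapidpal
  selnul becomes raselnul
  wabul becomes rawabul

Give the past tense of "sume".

rasume

Every pair shown (dolbe → radolbe, zerse → razerse, pidpal → rapidpal, …) follows the same rule: add the prefix ra-.
So sume → rasume.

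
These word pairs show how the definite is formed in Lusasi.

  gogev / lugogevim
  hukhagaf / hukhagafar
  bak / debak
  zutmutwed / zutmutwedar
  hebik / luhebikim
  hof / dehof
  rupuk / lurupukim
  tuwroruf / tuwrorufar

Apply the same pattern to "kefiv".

lukefivim

"kefiv" has 2 vowels. The stems with 2 vowels (rupuk → lurupukim, hebik → luhebikim, gogev → lugogevim) add lu- … -im around the stem.
So kefiv → lukefivim.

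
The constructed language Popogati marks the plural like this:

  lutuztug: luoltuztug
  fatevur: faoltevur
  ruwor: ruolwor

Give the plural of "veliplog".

Every pair shown (lutuztug → luoltuztug, fatevur → faoltevur, ruwor → ruolwor) follows the same rule: insert -ol- after the first vowel.
So veliplog → veolliplog.

veolliplog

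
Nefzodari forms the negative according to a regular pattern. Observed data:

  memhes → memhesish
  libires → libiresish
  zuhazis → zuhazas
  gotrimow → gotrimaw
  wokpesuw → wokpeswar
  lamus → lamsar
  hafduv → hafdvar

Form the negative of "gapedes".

memhes and zuhazis both end in -s yet inflect differently (memhesish, zuhazas), so the final letter is not what conditions the rule; the last vowel is.
"gapedes" has last vowel 'e'. The stems whose last vowel is 'e' (memhes → memhesish, libires → libiresish) add -ish.
The other patterns: stems whose last vowel is 'i' or 'o' change the last vowel to 'a'; stems whose last vowel is 'u' delete the last vowel and add -ar.
So gapedes → gapedesish.

gapedesish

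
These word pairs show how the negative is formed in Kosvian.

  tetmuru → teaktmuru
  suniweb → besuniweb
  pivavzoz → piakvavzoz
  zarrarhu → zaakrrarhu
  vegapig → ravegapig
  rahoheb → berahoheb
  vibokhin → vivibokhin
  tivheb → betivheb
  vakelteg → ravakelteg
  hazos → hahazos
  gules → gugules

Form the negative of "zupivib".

bezupivib

vakelteg and gules both have last vowel 'e' yet inflect differently (ravakelteg, gugules), so the last vowel is not what conditions the rule; the final letter is.
"zupivib" ends in -b. The stems ending in -b (rahoheb → berahoheb, suniweb → besuniweb, tivheb → betivheb) add the prefix be-.
The other patterns: stems ending in -g add the prefix ra-; stems ending in -n or -s repeat the first consonant+vowel as a prefix; stems ending in -u or -z insert -ak- after the first vowel.
So zupivib → bezupivib.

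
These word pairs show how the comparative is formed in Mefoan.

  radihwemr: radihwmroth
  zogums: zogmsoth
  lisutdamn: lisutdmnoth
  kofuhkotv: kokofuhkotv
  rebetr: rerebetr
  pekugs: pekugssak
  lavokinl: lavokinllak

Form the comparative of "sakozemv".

"sakozemv" has second-to-last letter 'm'. The stems whose second-to-last letter is 'm' (radihwemr → radihwmroth, zogums → zogmsoth, lisutdamn → lisutdmnoth) delete the last vowel and add -oth.
The other patterns: stems whose second-to-last letter is 't' repeat the first consonant+vowel as a prefix; stems whose second-to-last letter is 'g' or 'n' double the final consonant and add -ak.
So sakozemv → sakozmvoth.

sakozmvoth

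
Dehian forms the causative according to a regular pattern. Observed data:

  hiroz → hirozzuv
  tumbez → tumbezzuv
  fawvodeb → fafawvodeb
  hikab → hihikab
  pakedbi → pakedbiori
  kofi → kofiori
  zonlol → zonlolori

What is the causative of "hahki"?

tumbez and fawvodeb both have last vowel 'e' yet inflect differently (tumbezzuv, fafawvodeb), so the last vowel is not what conditions the rule; the final letter is.
"hahki" ends in -i. The stems ending in -i (pakedbi → pakedbiori, kofi → kofiori) add -ori.
The other patterns: stems ending in -z double the final consonant and add -uv; stems ending in -b repeat the first consonant+vowel as a prefix.
So hahki → hahkiori.

hahkiori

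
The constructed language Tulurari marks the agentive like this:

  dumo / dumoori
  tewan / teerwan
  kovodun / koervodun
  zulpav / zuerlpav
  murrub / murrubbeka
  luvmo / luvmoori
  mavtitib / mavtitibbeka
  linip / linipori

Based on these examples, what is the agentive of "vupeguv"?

vuerpeguv

linip and mavtitib both have last vowel 'i' yet inflect differently (linipori, mavtitibbeka), so the last vowel is not what conditions the rule; the final letter is.
"vupeguv" ends in -v. The one such stem in the data (zulpav → zuerlpav) inserts -er- after the first vowel (as do tewan, kovodun), so the same rule applies.
So vupeguv → vuerpeguv.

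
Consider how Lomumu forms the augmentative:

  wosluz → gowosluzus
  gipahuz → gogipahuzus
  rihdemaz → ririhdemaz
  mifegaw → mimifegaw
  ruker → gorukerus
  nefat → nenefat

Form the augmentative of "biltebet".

gobiltebetus

rihdemaz and gipahuz both end in -z yet inflect differently (ririhdemaz, gogipahuzus), so the final letter is not what conditions the rule; the last vowel is.
"biltebet" has last vowel 'e'. The one such stem in the data (ruker → gorukerus) adds go- … -us around the stem, so the same rule applies.
So biltebet → gobiltebetus.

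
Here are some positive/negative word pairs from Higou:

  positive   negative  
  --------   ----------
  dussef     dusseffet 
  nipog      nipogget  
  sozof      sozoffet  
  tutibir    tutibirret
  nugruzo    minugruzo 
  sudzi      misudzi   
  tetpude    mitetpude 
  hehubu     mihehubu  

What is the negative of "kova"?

mikova

nipog and nugruzo both have last vowel 'o' yet inflect differently (nipogget, minugruzo), so the last vowel is not what conditions the rule; whether the stem ends in a vowel or a consonant is.
"kova" ends in a vowel. The stems ending in a vowel (nugruzo → minugruzo, sudzi → misudzi, tetpude → mitetpude) add the prefix mi-.
So kova → mikova.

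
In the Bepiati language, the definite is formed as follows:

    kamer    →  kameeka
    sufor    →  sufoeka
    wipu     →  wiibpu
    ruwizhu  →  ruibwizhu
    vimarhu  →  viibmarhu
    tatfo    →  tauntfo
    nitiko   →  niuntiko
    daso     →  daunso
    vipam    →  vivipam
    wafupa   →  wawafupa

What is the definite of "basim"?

sufor and tatfo both have last vowel 'o' yet inflect differently (sufoeka, tauntfo), so the last vowel is not what conditions the rule; the final letter is.
"basim" ends in -m. The one such stem in the data (vipam → vivipam) repeats the first consonant+vowel as a prefix (as does wafupa), so the same rule applies.
The other patterns: stems ending in -r drop the final letter and add -eka; stems ending in -u insert -ib- after the first vowel; stems ending in -o insert -un- after the first vowel.
So basim → babasim.

babasim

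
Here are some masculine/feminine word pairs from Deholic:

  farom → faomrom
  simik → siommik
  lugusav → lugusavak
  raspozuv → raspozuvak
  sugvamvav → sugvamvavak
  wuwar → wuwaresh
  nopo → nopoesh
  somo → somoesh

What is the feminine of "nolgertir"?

"nolgertir" ends in -r. The one such stem in the data (wuwar → wuwaresh) adds -esh, so the same rule applies.
The other patterns: stems ending in -k or -m insert -om- after the first vowel; stems ending in -v add -ak.
So nolgertir → nolgertiresh.

nolgertiresh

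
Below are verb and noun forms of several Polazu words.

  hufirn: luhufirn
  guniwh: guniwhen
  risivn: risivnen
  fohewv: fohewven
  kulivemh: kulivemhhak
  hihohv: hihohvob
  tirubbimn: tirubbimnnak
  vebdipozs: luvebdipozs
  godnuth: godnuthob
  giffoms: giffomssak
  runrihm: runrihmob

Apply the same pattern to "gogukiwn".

"gogukiwn" has second-to-last letter 'w'. The stems whose second-to-last letter is 'w' (guniwh → guniwhen, fohewv → fohewven) add -en.
So gogukiwn → gogukiwnen.

gogukiwnen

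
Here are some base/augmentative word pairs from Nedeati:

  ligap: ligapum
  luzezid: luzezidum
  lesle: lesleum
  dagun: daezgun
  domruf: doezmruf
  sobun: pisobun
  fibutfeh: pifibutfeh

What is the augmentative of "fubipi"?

"fubipi" begins with f-. The one such stem in the data (fibutfeh → pifibutfeh) adds the prefix pi-, so the same rule applies.
The other patterns: stems beginning with l- add -um; stems beginning with d- insert -ez- after the first vowel.
So fubipi → pifubipi.

pifubipi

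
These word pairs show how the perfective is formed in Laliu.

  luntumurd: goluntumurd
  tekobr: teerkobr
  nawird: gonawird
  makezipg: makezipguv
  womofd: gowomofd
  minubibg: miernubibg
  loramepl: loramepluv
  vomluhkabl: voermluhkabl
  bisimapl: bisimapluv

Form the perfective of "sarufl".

minubibg and makezipg both end in -g yet inflect differently (miernubibg, makezipguv), so the final letter is not what conditions the rule; the second-to-last letter is.
"sarufl" has second-to-last letter 'f'. The one such stem in the data (womofd → gowomofd) adds the prefix go-, so the same rule applies.
So sarufl → gosarufl.

gosarufl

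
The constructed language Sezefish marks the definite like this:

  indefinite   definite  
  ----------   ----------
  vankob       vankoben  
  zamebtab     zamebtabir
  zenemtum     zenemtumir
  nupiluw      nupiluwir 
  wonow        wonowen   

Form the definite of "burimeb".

burimebir

"burimeb" has 3 vowels. The stems with 3 vowels (nupiluw → nupiluwir, zamebtab → zamebtabir, zenemtum → zenemtumir) add -ir.
The other pattern: stems with 2 vowels add -en.
So burimeb → burimebir.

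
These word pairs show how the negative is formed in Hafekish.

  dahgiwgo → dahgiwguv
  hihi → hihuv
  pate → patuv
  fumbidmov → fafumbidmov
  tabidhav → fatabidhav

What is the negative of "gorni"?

dahgiwgo and fumbidmov both have last vowel 'o' yet inflect differently (dahgiwguv, fafumbidmov), so the last vowel is not what conditions the rule; whether the stem ends in a vowel or a consonant is.
"gorni" ends in a vowel. The stems ending in a vowel (dahgiwgo → dahgiwguv, hihi → hihuv, pate → patuv) drop the final letter and add -uv.
The other pattern: stems ending in a consonant add the prefix fa-.
So gorni → gornuv.

gornuv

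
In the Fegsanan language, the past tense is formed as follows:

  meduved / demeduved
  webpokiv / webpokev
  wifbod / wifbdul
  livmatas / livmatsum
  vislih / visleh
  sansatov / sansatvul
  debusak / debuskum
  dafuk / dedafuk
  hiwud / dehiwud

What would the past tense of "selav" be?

"selav" has last vowel 'a'. The stems whose last vowel is 'a' (livmatas → livmatsum, debusak → debuskum) delete the last vowel and add -um.
The other patterns: stems whose last vowel is 'o' delete the last vowel and add -ul; stems whose last vowel is 'i' change the last vowel to 'e'; stems whose last vowel is 'e' or 'u' add the prefix de-.
So selav → selvum.

selvum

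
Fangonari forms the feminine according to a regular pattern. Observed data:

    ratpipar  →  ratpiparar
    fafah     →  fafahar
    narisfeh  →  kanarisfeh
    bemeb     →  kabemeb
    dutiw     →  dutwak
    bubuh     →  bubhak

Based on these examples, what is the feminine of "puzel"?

fafah and narisfeh both end in -h yet inflect differently (fafahar, kanarisfeh), so the final letter is not what conditions the rule; the last vowel is.
"puzel" has last vowel 'e'. The stems whose last vowel is 'e' (narisfeh → kanarisfeh, bemeb → kabemeb) add the prefix ka-.
So puzel → kapuzel.

kapuzel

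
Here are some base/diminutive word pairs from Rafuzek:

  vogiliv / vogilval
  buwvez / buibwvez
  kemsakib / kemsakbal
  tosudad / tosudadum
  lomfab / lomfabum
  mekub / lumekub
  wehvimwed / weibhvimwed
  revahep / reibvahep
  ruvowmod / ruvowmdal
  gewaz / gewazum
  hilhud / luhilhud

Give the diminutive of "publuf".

"publuf" has last vowel 'u'. The stems whose last vowel is 'u' (mekub → lumekub, hilhud → luhilhud) add the prefix lu-.
So publuf → lupubluf.

lupubluf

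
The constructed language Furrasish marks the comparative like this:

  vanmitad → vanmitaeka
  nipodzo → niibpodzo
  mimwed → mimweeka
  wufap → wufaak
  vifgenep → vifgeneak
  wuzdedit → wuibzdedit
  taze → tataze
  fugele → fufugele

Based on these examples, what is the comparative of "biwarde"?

vifgenep and mimwed both have last vowel 'e' yet inflect differently (vifgeneak, mimweeka), so the last vowel is not what conditions the rule; the final letter is.
"biwarde" ends in -e. The stems ending in -e (taze → tataze, fugele → fufugele) repeat the first consonant+vowel as a prefix.
The other patterns: stems ending in -p drop the final letter and add -ak; stems ending in -d drop the final letter and add -eka; stems ending in -o or -t insert -ib- after the first vowel.
So biwarde → bibiwarde.

bibiwarde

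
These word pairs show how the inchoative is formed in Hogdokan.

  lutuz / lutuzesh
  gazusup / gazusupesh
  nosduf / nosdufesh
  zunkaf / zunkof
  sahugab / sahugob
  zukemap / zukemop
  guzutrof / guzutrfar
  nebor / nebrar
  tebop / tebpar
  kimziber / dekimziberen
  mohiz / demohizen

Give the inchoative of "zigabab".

zigabob

nosduf and zunkaf both end in -f yet inflect differently (nosdufesh, zunkof), so the final letter is not what conditions the rule; the last vowel is.
"zigabab" has last vowel 'a'. The stems whose last vowel is 'a' (zunkaf → zunkof, sahugab → sahugob, zukemap → zukemop) change the last vowel to 'o'.
The other patterns: stems whose last vowel is 'u' add -esh; stems whose last vowel is 'o' delete the last vowel and add -ar; stems whose last vowel is 'e' or 'i' add de- … -en around the stem.
So zigabab → zigabob.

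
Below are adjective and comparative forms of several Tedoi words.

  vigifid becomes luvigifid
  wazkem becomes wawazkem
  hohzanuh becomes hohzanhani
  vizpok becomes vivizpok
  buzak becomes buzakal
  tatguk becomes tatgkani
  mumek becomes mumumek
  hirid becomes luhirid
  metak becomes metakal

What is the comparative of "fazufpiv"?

lufazufpiv

"fazufpiv" has last vowel 'i'. The stems whose last vowel is 'i' (hirid → luhirid, vigifid → luvigifid) add the prefix lu-.
The other patterns: stems whose last vowel is 'e' or 'o' repeat the first consonant+vowel as a prefix; stems whose last vowel is 'a' add -al; stems whose last vowel is 'u' delete the last vowel and add -ani.
So fazufpiv → lufazufpiv.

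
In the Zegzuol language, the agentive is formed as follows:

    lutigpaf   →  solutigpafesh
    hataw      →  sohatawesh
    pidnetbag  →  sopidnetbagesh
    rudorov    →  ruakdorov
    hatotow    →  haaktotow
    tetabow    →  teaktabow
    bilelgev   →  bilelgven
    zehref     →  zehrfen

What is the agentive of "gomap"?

"gomap" has last vowel 'a'. The stems whose last vowel is 'a' (lutigpaf → solutigpafesh, hataw → sohatawesh, pidnetbag → sopidnetbagesh) add so- … -esh around the stem.
So gomap → sogomapesh.

sogomapesh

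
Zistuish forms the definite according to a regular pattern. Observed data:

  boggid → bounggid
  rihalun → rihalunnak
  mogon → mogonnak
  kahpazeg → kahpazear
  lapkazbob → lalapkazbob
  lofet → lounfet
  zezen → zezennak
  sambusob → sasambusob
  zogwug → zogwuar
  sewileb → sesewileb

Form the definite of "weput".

"weput" ends in -t. The one such stem in the data (lofet → lounfet) inserts -un- after the first vowel (as does boggid), so the same rule applies.
The other patterns: stems ending in -b repeat the first consonant+vowel as a prefix; stems ending in -g drop the final letter and add -ar; stems ending in -n double the final consonant and add -ak.
So weput → weunput.

weunput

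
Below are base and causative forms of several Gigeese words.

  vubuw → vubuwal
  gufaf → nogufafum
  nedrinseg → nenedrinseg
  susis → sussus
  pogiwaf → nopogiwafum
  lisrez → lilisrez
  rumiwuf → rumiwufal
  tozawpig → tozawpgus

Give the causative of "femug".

femugal

"femug" has last vowel 'u'. The stems whose last vowel is 'u' (vubuw → vubuwal, rumiwuf → rumiwufal) add -al.
The other patterns: stems whose last vowel is 'a' add no- … -um around the stem; stems whose last vowel is 'e' repeat the first consonant+vowel as a prefix; stems whose last vowel is 'i' delete the last vowel and add -us.
So femug → femugal.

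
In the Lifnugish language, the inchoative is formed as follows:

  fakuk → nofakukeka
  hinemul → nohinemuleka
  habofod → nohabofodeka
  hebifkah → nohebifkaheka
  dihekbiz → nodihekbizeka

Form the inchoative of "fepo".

Every pair shown (fakuk → nofakukeka, hinemul → nohinemuleka, habofod → nohabofodeka, …) follows the same rule: add no- … -eka around the stem.
So fepo → nofepoeka.

nofepoeka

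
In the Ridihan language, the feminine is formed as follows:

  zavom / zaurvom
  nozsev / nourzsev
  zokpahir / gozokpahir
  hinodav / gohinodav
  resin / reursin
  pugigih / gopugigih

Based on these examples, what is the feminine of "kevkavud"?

nozsev and hinodav both end in -v yet inflect differently (nourzsev, gohinodav), so the final letter is not what conditions the rule; the number of vowels is.
"kevkavud" has 3 vowels. The stems with 3 vowels (pugigih → gopugigih, hinodav → gohinodav, zokpahir → gozokpahir) add the prefix go-.
The other pattern: stems with 2 vowels insert -ur- after the first vowel.
So kevkavud → gokevkavud.

gokevkavud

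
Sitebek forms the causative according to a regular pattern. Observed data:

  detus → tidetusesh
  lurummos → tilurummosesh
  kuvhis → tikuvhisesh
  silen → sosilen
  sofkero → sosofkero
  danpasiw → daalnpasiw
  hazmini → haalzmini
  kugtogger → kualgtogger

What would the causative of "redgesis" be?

"redgesis" ends in -s. The stems ending in -s (detus → tidetusesh, lurummos → tilurummosesh, kuvhis → tikuvhisesh) add ti- … -esh around the stem.
So redgesis → tiredgesisesh.

tiredgesisesh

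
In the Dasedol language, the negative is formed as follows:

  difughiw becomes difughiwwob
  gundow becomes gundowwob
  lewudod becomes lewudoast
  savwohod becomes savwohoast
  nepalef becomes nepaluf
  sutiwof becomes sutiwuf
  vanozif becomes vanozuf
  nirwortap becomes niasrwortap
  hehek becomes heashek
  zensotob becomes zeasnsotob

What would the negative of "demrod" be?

gundow and lewudod both have last vowel 'o' yet inflect differently (gundowwob, lewudoast), so the last vowel is not what conditions the rule; the final letter is.
"demrod" ends in -d. The stems ending in -d (lewudod → lewudoast, savwohod → savwohoast) drop the final letter and add -ast.
So demrod → demroast.

demroast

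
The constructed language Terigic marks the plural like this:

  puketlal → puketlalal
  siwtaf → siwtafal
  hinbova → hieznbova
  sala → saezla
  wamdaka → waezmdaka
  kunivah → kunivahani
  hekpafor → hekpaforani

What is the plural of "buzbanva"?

puketlal and hinbova both have last vowel 'a' yet inflect differently (puketlalal, hieznbova), so the last vowel is not what conditions the rule; the final letter is.
"buzbanva" ends in -a. The stems ending in -a (hinbova → hieznbova, sala → saezla, wamdaka → waezmdaka) insert -ez- after the first vowel.
So buzbanva → buezzbanva.

buezzbanva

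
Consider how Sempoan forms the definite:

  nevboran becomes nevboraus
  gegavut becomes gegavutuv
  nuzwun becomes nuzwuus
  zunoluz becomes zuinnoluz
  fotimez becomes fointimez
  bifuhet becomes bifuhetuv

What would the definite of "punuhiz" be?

gegavut and nuzwun both have last vowel 'u' yet inflect differently (gegavutuv, nuzwuus), so the last vowel is not what conditions the rule; the final letter is.
"punuhiz" ends in -z. The stems ending in -z (zunoluz → zuinnoluz, fotimez → fointimez) insert -in- after the first vowel.
So punuhiz → puinnuhiz.

puinnuhiz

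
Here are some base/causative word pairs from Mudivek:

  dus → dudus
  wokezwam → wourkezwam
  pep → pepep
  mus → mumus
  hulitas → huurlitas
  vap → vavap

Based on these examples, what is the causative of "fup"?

fufup

"fup" has 1 vowel. The stems with 1 vowel (vap → vavap, dus → dudus, mus → mumus) repeat the first consonant+vowel as a prefix.
So fup → fufup.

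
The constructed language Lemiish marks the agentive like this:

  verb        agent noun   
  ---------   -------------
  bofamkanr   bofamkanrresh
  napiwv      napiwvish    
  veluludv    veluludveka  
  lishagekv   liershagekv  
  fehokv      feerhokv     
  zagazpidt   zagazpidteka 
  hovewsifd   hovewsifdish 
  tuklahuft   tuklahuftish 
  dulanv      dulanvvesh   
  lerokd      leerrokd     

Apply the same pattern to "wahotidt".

wahotidteka

veluludv and dulanv both end in -v yet inflect differently (veluludveka, dulanvvesh), so the final letter is not what conditions the rule; the second-to-last letter is.
"wahotidt" has second-to-last letter 'd'. The stems whose second-to-last letter is 'd' (veluludv → veluludveka, zagazpidt → zagazpidteka) add -eka.
The other patterns: stems whose second-to-last letter is 'n' double the final consonant and add -esh; stems whose second-to-last letter is 'k' insert -er- after the first vowel; stems whose second-to-last letter is 'f' or 'w' add -ish.
So wahotidt → wahotidteka.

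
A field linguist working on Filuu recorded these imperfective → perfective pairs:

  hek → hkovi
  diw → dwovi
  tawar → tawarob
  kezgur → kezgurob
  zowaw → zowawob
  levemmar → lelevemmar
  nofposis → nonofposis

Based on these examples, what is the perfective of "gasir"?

gasirob

diw and zowaw both end in -w yet inflect differently (dwovi, zowawob), so the final letter is not what conditions the rule; the number of vowels is.
"gasir" has 2 vowels. The stems with 2 vowels (tawar → tawarob, kezgur → kezgurob, zowaw → zowawob) add -ob.
The other patterns: stems with 1 vowel delete the last vowel and add -ovi; stems with 3 vowels repeat the first consonant+vowel as a prefix.
So gasir → gasirob.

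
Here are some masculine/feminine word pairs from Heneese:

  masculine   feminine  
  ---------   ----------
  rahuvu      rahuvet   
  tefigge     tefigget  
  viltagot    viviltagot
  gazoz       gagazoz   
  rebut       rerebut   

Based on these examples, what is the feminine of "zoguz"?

zozoguz

rahuvu and rebut both have last vowel 'u' yet inflect differently (rahuvet, rerebut), so the last vowel is not what conditions the rule; whether the stem ends in a vowel or a consonant is.
"zoguz" ends in a consonant. The stems ending in a consonant (viltagot → viviltagot, gazoz → gagazoz, rebut → rerebut) repeat the first consonant+vowel as a prefix.
So zoguz → zozoguz.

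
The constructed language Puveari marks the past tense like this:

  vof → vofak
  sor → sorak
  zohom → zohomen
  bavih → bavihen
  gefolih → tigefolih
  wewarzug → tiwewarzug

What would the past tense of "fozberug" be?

tifozberug

bavih and gefolih both end in -h yet inflect differently (bavihen, tigefolih), so the final letter is not what conditions the rule; the number of vowels is.
"fozberug" has 3 vowels. The stems with 3 vowels (gefolih → tigefolih, wewarzug → tiwewarzug) add the prefix ti-.
The other patterns: stems with 1 vowel add -ak; stems with 2 vowels add -en.
So fozberug → tifozberug.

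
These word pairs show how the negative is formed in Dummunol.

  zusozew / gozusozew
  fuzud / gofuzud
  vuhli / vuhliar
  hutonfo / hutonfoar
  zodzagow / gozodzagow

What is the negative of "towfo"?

towfoar

hutonfo and zodzagow both have last vowel 'o' yet inflect differently (hutonfoar, gozodzagow), so the last vowel is not what conditions the rule; whether the stem ends in a vowel or a consonant is.
"towfo" ends in a vowel. The stems ending in a vowel (vuhli → vuhliar, hutonfo → hutonfoar) add -ar.
The other pattern: stems ending in a consonant add the prefix go-.
So towfo → towfoar.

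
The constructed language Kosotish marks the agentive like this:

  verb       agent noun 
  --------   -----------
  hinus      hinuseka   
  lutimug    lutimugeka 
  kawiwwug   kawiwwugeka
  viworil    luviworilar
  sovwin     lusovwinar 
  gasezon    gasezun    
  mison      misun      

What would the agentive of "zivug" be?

zivugeka

sovwin and gasezon both end in -n yet inflect differently (lusovwinar, gasezun), so the final letter is not what conditions the rule; the last vowel is.
"zivug" has last vowel 'u'. The stems whose last vowel is 'u' (hinus → hinuseka, lutimug → lutimugeka, kawiwwug → kawiwwugeka) add -eka.
The other patterns: stems whose last vowel is 'i' add lu- … -ar around the stem; stems whose last vowel is 'o' change the last vowel to 'u'.
So zivug → zivugeka.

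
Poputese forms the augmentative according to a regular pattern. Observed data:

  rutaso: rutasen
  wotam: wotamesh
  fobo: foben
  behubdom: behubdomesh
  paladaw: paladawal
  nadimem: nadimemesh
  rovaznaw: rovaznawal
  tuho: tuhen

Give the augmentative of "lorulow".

lorulowal

"lorulow" ends in -w. The stems ending in -w (paladaw → paladawal, rovaznaw → rovaznawal) add -al.
So lorulow → lorulowal.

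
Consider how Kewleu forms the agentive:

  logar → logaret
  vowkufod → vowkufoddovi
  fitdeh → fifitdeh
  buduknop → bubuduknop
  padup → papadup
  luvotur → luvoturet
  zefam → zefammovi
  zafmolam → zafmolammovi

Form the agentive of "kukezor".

padup and luvotur both have last vowel 'u' yet inflect differently (papadup, luvoturet), so the last vowel is not what conditions the rule; the final letter is.
"kukezor" ends in -r. The stems ending in -r (luvotur → luvoturet, logar → logaret) add -et.
The other patterns: stems ending in -h or -p repeat the first consonant+vowel as a prefix; stems ending in -d or -m double the final consonant and add -ovi.
So kukezor → kukezoret.

kukezoret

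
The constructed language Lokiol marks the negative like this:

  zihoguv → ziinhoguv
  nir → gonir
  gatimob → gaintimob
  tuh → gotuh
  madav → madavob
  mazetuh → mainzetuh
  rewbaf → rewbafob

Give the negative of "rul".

gorul

"rul" has 1 vowel. The stems with 1 vowel (nir → gonir, tuh → gotuh) add the prefix go-.
The other patterns: stems with 2 vowels add -ob; stems with 3 vowels insert -in- after the first vowel.
So rul → gorul.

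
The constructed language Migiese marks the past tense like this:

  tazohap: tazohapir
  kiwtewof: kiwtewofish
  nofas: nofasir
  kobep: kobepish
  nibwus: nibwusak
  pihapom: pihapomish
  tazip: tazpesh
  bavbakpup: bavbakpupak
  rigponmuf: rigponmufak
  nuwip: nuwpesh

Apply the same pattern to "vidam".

vidamir

tazip and kobep both end in -p yet inflect differently (tazpesh, kobepish), so the final letter is not what conditions the rule; the last vowel is.
"vidam" has last vowel 'a'. The stems whose last vowel is 'a' (tazohap → tazohapir, nofas → nofasir) add -ir.
The other patterns: stems whose last vowel is 'i' delete the last vowel and add -esh; stems whose last vowel is 'e' or 'o' add -ish; stems whose last vowel is 'u' add -ak.
So vidam → vidamir.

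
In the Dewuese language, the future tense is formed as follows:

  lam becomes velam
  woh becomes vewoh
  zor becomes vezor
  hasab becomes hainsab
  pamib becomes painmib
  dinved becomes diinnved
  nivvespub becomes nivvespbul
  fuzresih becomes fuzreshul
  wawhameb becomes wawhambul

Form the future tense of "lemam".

hasab and nivvespub both end in -b yet inflect differently (hainsab, nivvespbul), so the final letter is not what conditions the rule; the number of vowels is.
"lemam" has 2 vowels. The stems with 2 vowels (hasab → hainsab, pamib → painmib, dinved → diinnved) insert -in- after the first vowel.
So lemam → leinmam.

leinmam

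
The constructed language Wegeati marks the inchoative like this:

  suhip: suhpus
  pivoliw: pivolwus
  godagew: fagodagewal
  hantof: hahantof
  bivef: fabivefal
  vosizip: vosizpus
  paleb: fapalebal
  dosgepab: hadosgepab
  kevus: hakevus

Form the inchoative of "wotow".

hawotow

pivoliw and godagew both end in -w yet inflect differently (pivolwus, fagodagewal), so the final letter is not what conditions the rule; the last vowel is.
"wotow" has last vowel 'o'. The one such stem in the data (hantof → hahantof) adds the prefix ha-, so the same rule applies.
So wotow → hawotow.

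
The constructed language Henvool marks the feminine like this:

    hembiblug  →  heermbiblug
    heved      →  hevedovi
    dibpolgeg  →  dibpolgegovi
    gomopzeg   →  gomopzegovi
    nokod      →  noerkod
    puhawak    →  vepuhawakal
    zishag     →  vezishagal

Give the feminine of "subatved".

subatvedovi

dibpolgeg and zishag both end in -g yet inflect differently (dibpolgegovi, vezishagal), so the final letter is not what conditions the rule; the last vowel is.
"subatved" has last vowel 'e'. The stems whose last vowel is 'e' (dibpolgeg → dibpolgegovi, gomopzeg → gomopzegovi, heved → hevedovi) add -ovi.
So subatved → subatvedovi.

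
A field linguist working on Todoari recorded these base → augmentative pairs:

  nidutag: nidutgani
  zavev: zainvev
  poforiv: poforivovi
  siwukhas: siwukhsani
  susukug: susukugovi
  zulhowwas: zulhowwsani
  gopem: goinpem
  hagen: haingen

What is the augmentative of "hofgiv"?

hofgivovi

"hofgiv" has last vowel 'i'. The one such stem in the data (poforiv → poforivovi) adds -ovi, so the same rule applies.
The other patterns: stems whose last vowel is 'a' delete the last vowel and add -ani; stems whose last vowel is 'e' insert -in- after the first vowel.
So hofgiv → hofgivovi.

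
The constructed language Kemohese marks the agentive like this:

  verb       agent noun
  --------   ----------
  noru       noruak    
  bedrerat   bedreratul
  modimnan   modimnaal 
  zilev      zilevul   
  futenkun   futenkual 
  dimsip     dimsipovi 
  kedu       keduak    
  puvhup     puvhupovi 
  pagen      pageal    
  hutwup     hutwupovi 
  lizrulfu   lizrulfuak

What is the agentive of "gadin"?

gadial

"gadin" ends in -n. The stems ending in -n (futenkun → futenkual, modimnan → modimnaal, pagen → pageal) drop the final letter and add -al.
The other patterns: stems ending in -p add -ovi; stems ending in -u add -ak; stems ending in -t or -v add -ul.
So gadin → gadial.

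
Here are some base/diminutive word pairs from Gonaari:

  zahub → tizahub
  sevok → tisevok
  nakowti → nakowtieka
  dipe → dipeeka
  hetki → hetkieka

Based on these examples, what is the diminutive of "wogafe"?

wogafeeka

"wogafe" ends in a vowel. The stems ending in a vowel (nakowti → nakowtieka, dipe → dipeeka, hetki → hetkieka) add -eka.
So wogafe → wogafeeka.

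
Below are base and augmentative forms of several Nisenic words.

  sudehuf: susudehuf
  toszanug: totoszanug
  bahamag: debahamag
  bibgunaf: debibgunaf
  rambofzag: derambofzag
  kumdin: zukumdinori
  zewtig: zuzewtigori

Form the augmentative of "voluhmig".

"voluhmig" has last vowel 'i'. The stems whose last vowel is 'i' (kumdin → zukumdinori, zewtig → zuzewtigori) add zu- … -ori around the stem.
The other patterns: stems whose last vowel is 'u' repeat the first consonant+vowel as a prefix; stems whose last vowel is 'a' add the prefix de-.
So voluhmig → zuvoluhmigori.

zuvoluhmigori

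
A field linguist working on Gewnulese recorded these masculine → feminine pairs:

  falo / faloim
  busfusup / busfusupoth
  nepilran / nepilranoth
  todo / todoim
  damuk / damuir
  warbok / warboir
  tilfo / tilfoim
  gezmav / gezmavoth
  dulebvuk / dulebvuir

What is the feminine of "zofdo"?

zofdoim

"zofdo" ends in -o. The stems ending in -o (falo → faloim, tilfo → tilfoim, todo → todoim) add -im.
So zofdo → zofdoim.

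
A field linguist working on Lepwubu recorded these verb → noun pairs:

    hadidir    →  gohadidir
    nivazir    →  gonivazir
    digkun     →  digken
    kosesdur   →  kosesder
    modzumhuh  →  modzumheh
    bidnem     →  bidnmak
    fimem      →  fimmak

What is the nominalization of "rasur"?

raser

hadidir and kosesdur both end in -r yet inflect differently (gohadidir, kosesder), so the final letter is not what conditions the rule; the last vowel is.
"rasur" has last vowel 'u'. The stems whose last vowel is 'u' (digkun → digken, kosesdur → kosesder, modzumhuh → modzumheh) change the last vowel to 'e'.
So rasur → raser.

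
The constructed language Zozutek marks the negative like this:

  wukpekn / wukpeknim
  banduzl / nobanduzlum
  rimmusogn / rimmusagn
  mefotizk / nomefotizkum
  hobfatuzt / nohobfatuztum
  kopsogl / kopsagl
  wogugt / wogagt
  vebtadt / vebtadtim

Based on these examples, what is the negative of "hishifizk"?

banduzl and kopsogl both end in -l yet inflect differently (nobanduzlum, kopsagl), so the final letter is not what conditions the rule; the second-to-last letter is.
"hishifizk" has second-to-last letter 'z'. The stems whose second-to-last letter is 'z' (hobfatuzt → nohobfatuztum, banduzl → nobanduzlum, mefotizk → nomefotizkum) add no- … -um around the stem.
The other patterns: stems whose second-to-last letter is 'g' change the last vowel to 'a'; stems whose second-to-last letter is 'd' or 'k' add -im.
So hishifizk → nohishifizkum.

nohishifizkum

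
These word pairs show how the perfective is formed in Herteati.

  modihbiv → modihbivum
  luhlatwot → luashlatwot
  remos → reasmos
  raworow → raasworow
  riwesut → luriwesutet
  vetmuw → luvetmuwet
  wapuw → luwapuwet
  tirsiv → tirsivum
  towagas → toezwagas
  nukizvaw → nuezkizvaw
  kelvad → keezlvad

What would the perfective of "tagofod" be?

taasgofod

vetmuw and nukizvaw both end in -w yet inflect differently (luvetmuwet, nuezkizvaw), so the final letter is not what conditions the rule; the last vowel is.
"tagofod" has last vowel 'o'. The stems whose last vowel is 'o' (raworow → raasworow, remos → reasmos, luhlatwot → luashlatwot) insert -as- after the first vowel.
So tagofod → taasgofod.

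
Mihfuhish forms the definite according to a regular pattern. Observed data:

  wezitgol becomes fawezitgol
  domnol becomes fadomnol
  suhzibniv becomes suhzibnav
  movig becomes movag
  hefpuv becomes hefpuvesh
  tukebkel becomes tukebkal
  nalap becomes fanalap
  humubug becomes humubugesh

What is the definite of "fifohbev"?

"fifohbev" has last vowel 'e'. The one such stem in the data (tukebkel → tukebkal) changes the last vowel to 'a' (as do movig, suhzibniv), so the same rule applies.
The other patterns: stems whose last vowel is 'u' add -esh; stems whose last vowel is 'a' or 'o' add the prefix fa-.
So fifohbev → fifohbav.

fifohbav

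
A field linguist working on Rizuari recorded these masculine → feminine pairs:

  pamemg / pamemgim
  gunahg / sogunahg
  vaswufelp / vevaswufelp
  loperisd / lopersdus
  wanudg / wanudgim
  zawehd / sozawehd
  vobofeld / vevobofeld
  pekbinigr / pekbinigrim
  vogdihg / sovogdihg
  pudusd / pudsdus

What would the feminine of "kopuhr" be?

sokopuhr

pudusd and zawehd both end in -d yet inflect differently (pudsdus, sozawehd), so the final letter is not what conditions the rule; the second-to-last letter is.
"kopuhr" has second-to-last letter 'h'. The stems whose second-to-last letter is 'h' (gunahg → sogunahg, zawehd → sozawehd, vogdihg → sovogdihg) add the prefix so-.
The other patterns: stems whose second-to-last letter is 's' delete the last vowel and add -us; stems whose second-to-last letter is 'l' add the prefix ve-; stems whose second-to-last letter is 'd', 'g' or 'm' add -im.
So kopuhr → sokopuhr.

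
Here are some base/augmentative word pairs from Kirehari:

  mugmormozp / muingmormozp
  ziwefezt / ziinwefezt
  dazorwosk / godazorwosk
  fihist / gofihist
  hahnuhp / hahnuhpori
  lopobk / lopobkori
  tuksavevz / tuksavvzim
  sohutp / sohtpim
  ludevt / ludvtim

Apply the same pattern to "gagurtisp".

"gagurtisp" has second-to-last letter 's'. The stems whose second-to-last letter is 's' (dazorwosk → godazorwosk, fihist → gofihist) add the prefix go-.
The other patterns: stems whose second-to-last letter is 'z' insert -in- after the first vowel; stems whose second-to-last letter is 'b' or 'h' add -ori; stems whose second-to-last letter is 't' or 'v' delete the last vowel and add -im.
So gagurtisp → gogagurtisp.

gogagurtisp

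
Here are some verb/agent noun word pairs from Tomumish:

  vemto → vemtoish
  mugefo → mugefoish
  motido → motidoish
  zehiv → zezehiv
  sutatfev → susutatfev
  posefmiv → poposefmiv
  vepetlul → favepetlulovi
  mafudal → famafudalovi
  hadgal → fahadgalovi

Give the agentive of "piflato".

piflatoish

vemto and vepetlul both begin with v- yet inflect differently (vemtoish, favepetlulovi), so the first letter is not what conditions the rule; the final letter is.
"piflato" ends in -o. The stems ending in -o (vemto → vemtoish, mugefo → mugefoish, motido → motidoish) add -ish.
So piflato → piflatoish.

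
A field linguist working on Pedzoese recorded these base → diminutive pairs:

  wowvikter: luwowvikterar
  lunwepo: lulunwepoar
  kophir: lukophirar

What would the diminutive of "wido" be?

luwidoar

Every pair shown (wowvikter → luwowvikterar, lunwepo → lulunwepoar, kophir → lukophirar) follows the same rule: add lu- … -ar around the stem.
So wido → luwidoar.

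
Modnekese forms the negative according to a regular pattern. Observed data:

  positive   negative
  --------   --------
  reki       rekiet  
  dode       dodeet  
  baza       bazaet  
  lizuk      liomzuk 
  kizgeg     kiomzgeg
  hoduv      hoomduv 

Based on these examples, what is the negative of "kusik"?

dode and kizgeg both have last vowel 'e' yet inflect differently (dodeet, kiomzgeg), so the last vowel is not what conditions the rule; whether the stem ends in a vowel or a consonant is.
"kusik" ends in a consonant. The stems ending in a consonant (lizuk → liomzuk, kizgeg → kiomzgeg, hoduv → hoomduv) insert -om- after the first vowel.
So kusik → kuomsik.

kuomsik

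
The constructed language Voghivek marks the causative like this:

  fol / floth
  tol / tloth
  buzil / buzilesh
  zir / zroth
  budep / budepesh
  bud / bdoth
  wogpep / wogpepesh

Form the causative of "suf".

sfoth

"suf" has 1 vowel. The stems with 1 vowel (zir → zroth, tol → tloth, fol → floth) delete the last vowel and add -oth.
So suf → sfoth.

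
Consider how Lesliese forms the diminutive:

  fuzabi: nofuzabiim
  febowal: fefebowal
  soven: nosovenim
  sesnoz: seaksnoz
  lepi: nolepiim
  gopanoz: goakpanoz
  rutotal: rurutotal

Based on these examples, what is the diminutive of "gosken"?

"gosken" ends in -n. The one such stem in the data (soven → nosovenim) adds no- … -im around the stem, so the same rule applies.
The other patterns: stems ending in -l repeat the first consonant+vowel as a prefix; stems ending in -z insert -ak- after the first vowel.
So gosken → nogoskenim.

nogoskenim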